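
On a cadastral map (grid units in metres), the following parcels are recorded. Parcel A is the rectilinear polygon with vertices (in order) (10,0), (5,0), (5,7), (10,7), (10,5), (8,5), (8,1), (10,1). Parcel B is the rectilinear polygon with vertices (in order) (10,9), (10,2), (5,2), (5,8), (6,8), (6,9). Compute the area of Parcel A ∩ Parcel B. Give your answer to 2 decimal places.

The intersection is the polygon with vertices (5,7), (10,7), (10,5), (8,5), (8,2), (5,2).
By the shoelace formula its area is 19.00.

19.00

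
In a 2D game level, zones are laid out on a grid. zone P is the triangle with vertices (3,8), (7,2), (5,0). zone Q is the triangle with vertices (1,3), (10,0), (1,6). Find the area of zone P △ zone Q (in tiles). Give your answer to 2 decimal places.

16.34

|zone P| = 10, |zone Q| = 13.5, |zone P∩zone Q| = 3.5795.
|zone P △ zone Q| = |zone P| + |zone Q| − 2·|zone P∩zone Q| = 10 + 13.5 − 7.1591 = 16.34.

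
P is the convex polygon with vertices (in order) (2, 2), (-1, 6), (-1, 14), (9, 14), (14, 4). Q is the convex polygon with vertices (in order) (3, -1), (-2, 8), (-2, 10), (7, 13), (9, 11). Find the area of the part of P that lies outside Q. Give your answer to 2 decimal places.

|P| = 137, |P∩Q| = 70.4723.
|P ∖ Q| = |P| − |P∩Q| = 137 − 70.4723 = 66.53.

66.53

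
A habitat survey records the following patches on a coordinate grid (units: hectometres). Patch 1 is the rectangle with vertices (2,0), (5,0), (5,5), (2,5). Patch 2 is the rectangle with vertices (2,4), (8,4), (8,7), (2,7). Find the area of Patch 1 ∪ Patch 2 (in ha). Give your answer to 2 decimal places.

30.00

By inclusion–exclusion:
Individual areas: |Patch 1| = 15, |Patch 2| = 18.
|Patch 1∩Patch 2|: x∈[2,5], y∈[4,5] → 3·1 = 3.
|Patch 1 ∪ Patch 2| = 33 − 3 = 30.00.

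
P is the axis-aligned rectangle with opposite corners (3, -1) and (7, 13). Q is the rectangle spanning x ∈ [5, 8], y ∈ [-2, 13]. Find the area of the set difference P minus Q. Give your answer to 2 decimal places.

28.00

|P∩Q|: x∈[5,7], y∈[-1,13] → 2·14 = 28.
|P| = 56.
|P ∖ Q| = |P| − |P∩Q| = 56 − 28 = 28.00.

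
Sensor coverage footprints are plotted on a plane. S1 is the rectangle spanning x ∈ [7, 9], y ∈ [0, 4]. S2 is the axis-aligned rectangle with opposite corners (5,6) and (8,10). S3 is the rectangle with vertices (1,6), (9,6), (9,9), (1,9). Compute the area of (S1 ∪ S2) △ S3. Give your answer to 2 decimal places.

|S1 ∪ S2| = 20.
|(S1 ∪ S2) ∩ S3| = 9.
|(S1 ∪ S2) △ S3| = 20 + 24 − 18 = 26.00.

26.00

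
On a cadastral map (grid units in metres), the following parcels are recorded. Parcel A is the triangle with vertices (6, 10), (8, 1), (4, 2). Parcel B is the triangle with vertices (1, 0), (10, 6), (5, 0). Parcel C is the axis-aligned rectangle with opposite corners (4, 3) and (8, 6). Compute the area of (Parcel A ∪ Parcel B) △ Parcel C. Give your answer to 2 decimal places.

19.71

|Parcel A ∪ Parcel B| = 24.7058.
|(Parcel A ∪ Parcel B) ∩ Parcel C| = 8.4998.
|(Parcel A ∪ Parcel B) △ Parcel C| = 24.7058 + 12 − 16.9995 = 19.71.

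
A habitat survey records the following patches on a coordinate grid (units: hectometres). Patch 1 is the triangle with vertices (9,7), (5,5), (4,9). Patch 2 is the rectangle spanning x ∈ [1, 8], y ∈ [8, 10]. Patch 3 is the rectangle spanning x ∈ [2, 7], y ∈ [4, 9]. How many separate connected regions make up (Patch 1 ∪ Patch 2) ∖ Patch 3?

(Patch 1 ∪ Patch 2) ∖ Patch 3 splits into 2 disjoint pieces (area 9, area 1.8).

2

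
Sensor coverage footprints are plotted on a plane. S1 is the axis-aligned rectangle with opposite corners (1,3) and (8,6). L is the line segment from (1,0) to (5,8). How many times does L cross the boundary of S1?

2

The segment meets the boundary at (4,6), (2.5,3).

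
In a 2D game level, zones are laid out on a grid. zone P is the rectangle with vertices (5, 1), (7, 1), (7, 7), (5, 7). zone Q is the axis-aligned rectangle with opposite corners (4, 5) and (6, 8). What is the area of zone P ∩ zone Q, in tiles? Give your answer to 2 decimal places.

2.00

|zone P∩zone Q|: x∈[5,6], y∈[5,7] → 1·2 = 2.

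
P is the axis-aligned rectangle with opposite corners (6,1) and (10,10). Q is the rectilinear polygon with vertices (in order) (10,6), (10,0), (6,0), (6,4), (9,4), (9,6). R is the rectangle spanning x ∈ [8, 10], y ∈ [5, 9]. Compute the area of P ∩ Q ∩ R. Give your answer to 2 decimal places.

1.00

The intersection is the polygon with vertices (9,6), (10,6), (10,5), (9,5).
By the shoelace formula its area is 1.00.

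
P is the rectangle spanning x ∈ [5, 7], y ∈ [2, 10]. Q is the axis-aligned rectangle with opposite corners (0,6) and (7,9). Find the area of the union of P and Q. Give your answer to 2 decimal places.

31.00

By inclusion–exclusion:
Individual areas: |P| = 16, |Q| = 21.
|P∩Q|: x∈[5,7], y∈[6,9] → 2·3 = 6.
|P ∪ Q| = 37 − 6 = 31.00.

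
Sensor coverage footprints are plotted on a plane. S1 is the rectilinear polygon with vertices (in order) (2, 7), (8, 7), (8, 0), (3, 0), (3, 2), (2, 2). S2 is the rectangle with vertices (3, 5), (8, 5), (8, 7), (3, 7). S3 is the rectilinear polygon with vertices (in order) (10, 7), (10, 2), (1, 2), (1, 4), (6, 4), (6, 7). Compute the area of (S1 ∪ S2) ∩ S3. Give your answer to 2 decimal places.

18.00

The region (S1 ∪ S2) ∩ S3 is the polygon with vertices (8,7), (8,5), (8,2), (3,2), (2,2), (2,4), (6,4), (6,7).
By the shoelace formula its area is 18.00.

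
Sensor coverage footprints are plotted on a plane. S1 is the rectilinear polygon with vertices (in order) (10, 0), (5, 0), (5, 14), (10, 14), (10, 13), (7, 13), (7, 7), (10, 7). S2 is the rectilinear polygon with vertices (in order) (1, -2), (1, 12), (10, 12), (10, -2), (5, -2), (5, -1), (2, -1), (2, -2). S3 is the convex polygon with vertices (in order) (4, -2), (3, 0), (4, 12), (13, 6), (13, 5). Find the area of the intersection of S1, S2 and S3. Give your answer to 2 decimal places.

37.76

The intersection is the polygon with vertices (5,11.333), (7,10), (7,7), (10,7), (10,2.667), (6.571,0), (5,0).
By the shoelace formula its area is 37.76.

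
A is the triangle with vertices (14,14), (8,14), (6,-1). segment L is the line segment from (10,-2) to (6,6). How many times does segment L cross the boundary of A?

2

The segment meets the boundary at (6.737,4.526), (7.806,2.387).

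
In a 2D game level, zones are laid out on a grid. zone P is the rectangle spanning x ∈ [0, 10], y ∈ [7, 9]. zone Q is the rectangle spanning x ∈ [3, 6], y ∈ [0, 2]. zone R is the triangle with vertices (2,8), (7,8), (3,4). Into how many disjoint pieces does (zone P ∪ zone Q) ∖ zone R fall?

(zone P ∪ zone Q) ∖ zone R splits into 2 disjoint pieces (area 15.625, area 6).

2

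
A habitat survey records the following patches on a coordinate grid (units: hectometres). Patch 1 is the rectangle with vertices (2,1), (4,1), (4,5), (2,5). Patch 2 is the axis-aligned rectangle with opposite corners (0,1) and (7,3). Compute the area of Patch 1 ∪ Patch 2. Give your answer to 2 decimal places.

By inclusion–exclusion:
Individual areas: |Patch 1| = 8, |Patch 2| = 14.
|Patch 1∩Patch 2|: x∈[2,4], y∈[1,3] → 2·2 = 4.
|Patch 1 ∪ Patch 2| = 22 − 4 = 18.00.

18.00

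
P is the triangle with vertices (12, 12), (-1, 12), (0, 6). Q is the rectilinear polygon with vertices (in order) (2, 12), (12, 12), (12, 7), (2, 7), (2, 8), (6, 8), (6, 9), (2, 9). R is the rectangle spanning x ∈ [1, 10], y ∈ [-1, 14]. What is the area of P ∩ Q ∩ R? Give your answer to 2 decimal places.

21.00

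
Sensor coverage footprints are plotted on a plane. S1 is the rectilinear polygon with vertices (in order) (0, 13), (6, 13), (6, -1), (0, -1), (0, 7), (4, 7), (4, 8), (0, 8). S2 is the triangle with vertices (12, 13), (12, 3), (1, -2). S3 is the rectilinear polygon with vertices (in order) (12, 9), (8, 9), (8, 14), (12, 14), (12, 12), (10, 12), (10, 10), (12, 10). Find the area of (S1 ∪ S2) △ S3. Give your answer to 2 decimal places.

134.45

|S1 ∪ S2| = 124.3697.
|(S1 ∪ S2) ∩ S3| = 2.9606.
|(S1 ∪ S2) △ S3| = 124.3697 + 16 − 5.9212 = 134.45.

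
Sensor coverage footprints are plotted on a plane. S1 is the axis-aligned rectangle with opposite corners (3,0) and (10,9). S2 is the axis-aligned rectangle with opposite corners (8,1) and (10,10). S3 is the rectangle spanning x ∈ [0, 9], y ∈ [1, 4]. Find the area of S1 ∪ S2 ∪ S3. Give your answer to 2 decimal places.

By inclusion–exclusion:
Individual areas: |S1| = 63, |S2| = 18, |S3| = 27.
|S1∩S2|: x∈[8,10], y∈[1,9] → 2·8 = 16.
|S1∩S3|: x∈[3,9], y∈[1,4] → 6·3 = 18.
|S2∩S3|: x∈[8,9], y∈[1,4] → 1·3 = 3.
|S1∩S2∩S3| = 3.
|S1 ∪ S2 ∪ S3| = 108 − 37 + 3 = 74.00.

74.00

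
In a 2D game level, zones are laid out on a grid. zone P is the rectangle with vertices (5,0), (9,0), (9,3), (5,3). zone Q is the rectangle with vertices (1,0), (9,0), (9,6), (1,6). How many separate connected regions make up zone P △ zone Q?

1

zone P △ zone Q is a single connected region.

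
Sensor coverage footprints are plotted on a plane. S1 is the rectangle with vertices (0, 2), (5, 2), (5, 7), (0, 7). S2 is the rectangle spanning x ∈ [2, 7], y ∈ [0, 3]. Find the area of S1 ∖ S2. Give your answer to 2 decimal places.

|S1∩S2|: x∈[2,5], y∈[2,3] → 3·1 = 3.
|S1| = 25.
|S1 ∖ S2| = |S1| − |S1∩S2| = 25 − 3 = 22.00.

22.00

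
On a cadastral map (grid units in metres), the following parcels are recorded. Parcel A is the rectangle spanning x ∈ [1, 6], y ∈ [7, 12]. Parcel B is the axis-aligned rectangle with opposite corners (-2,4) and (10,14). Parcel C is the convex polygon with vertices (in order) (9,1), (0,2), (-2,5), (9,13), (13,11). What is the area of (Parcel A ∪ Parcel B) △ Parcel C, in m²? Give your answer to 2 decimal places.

95.67

|Parcel A ∪ Parcel B| = 120.
|(Parcel A ∪ Parcel B) ∩ Parcel C| = 63.4167.
|(Parcel A ∪ Parcel B) △ Parcel C| = 120 + 102.5 − 126.8333 = 95.67.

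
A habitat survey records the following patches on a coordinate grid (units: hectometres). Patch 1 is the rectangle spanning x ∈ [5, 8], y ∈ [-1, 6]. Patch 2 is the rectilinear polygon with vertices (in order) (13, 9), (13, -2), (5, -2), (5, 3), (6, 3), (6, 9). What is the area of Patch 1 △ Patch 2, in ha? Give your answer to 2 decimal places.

|Patch 1| = 21, |Patch 2| = 82, |Patch 1∩Patch 2| = 18.
|Patch 1 △ Patch 2| = |Patch 1| + |Patch 2| − 2·|Patch 1∩Patch 2| = 21 + 82 − 36 = 67.00.

67.00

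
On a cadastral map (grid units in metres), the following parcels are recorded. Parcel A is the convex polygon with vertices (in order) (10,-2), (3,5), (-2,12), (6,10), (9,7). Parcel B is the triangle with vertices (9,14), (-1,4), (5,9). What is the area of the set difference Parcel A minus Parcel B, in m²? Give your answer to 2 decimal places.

60.18

|Parcel A| = 63, |Parcel A∩Parcel B| = 2.8186.
|Parcel A ∖ Parcel B| = |Parcel A| − |Parcel A∩Parcel B| = 63 − 2.8186 = 60.18.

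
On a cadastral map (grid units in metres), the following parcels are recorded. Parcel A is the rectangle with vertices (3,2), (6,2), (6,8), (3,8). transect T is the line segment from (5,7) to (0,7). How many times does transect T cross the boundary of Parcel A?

1

The segment meets the boundary at (3,7).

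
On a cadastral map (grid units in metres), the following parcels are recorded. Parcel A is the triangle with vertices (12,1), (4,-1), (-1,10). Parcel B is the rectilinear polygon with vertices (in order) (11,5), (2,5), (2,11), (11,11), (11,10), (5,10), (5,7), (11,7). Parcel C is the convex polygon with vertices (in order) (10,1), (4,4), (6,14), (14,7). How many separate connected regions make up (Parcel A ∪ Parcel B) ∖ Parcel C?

2

(Parcel A ∪ Parcel B) ∖ Parcel C splits into 2 disjoint pieces (area 49.132, area 1).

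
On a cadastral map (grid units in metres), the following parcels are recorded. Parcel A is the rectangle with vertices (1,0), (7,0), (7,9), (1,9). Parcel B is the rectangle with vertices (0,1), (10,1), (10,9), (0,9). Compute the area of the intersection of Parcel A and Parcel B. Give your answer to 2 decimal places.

48.00

|Parcel A∩Parcel B|: x∈[1,7], y∈[1,9] → 6·8 = 48.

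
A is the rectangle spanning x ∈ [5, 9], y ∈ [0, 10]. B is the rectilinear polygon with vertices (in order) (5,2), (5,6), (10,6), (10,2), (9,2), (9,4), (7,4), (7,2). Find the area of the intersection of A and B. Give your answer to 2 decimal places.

12.00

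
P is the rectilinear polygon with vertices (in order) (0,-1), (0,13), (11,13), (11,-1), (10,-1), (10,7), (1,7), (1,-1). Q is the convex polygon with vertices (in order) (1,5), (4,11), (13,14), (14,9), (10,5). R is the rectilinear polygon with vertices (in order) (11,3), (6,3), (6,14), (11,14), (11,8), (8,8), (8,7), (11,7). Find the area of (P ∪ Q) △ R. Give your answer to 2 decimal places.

|P ∪ Q| = 115.5.
|(P ∪ Q) ∩ R| = 39.1667.
|(P ∪ Q) △ R| = 115.5 + 52 − 78.3333 = 89.17.

89.17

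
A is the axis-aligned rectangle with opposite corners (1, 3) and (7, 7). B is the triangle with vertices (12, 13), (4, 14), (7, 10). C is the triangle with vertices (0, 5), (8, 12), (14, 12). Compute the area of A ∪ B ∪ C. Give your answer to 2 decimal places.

54.79

By inclusion–exclusion:
Individual areas: |A| = 24, |B| = 14.5, |C| = 21.
|A∩B| = 0.
|A∩C| = 1.5268.
|B∩C| = 3.1824.
|A∩B∩C| = 0.
|A ∪ B ∪ C| = 59.5 − 4.7092 + 0 = 54.79.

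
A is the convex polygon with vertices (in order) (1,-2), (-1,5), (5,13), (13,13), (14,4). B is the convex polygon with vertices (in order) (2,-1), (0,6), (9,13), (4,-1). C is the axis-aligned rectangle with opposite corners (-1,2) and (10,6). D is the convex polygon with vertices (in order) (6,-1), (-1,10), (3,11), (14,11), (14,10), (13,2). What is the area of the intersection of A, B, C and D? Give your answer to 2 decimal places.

11.87

The intersection is the polygon with vertices (6.5,6), (5.071,2), (4.091,2), (1.546,6).
By the shoelace formula its area is 11.87.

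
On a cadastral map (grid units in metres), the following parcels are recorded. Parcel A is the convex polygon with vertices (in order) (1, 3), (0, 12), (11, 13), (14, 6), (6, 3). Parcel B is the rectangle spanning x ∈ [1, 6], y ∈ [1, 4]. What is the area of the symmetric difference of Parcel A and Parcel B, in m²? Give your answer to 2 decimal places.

|Parcel A| = 107.5, |Parcel B| = 15, |Parcel A∩Parcel B| = 5.
|Parcel A △ Parcel B| = |Parcel A| + |Parcel B| − 2·|Parcel A∩Parcel B| = 107.5 + 15 − 10 = 112.50.

112.50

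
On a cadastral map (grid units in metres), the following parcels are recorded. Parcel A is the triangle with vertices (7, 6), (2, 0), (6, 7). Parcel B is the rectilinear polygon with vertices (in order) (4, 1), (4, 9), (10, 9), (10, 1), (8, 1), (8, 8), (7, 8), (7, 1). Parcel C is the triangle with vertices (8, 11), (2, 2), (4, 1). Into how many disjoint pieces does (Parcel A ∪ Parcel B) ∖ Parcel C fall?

(Parcel A ∪ Parcel B) ∖ Parcel C splits into 3 disjoint pieces (area 0.2876, area 5.3333, area 28.2).

3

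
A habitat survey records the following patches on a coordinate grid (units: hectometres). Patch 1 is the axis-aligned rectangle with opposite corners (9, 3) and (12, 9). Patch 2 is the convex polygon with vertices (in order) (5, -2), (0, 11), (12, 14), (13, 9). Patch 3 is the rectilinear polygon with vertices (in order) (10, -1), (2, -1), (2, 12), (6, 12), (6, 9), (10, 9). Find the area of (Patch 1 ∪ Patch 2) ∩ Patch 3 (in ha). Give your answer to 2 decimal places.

71.24

|Patch 1 ∪ Patch 2| = 118.6875.
|(Patch 1 ∪ Patch 2) ∩ Patch 3| = 71.24.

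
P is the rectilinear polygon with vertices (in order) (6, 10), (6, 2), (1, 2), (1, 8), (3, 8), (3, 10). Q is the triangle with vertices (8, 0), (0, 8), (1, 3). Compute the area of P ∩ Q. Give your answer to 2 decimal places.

11.33

The intersection is the polygon with vertices (3.333,2), (1,3), (1,7), (6,2).
By the shoelace formula its area is 11.33.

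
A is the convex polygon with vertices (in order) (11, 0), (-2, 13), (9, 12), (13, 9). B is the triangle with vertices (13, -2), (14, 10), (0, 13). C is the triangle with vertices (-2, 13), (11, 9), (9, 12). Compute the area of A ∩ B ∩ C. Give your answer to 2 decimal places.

The intersection is the polygon with vertices (9.722,10.917), (11,9), (0.727,12.161), (0.171,12.803), (1.474,12.684).
By the shoelace formula its area is 11.03.

11.03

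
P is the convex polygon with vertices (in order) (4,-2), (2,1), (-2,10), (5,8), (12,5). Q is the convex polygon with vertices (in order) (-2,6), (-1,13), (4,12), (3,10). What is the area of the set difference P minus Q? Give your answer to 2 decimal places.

70.99

|P| = 75.5, |P∩Q| = 4.5123.
|P ∖ Q| = |P| − |P∩Q| = 75.5 − 4.5123 = 70.99.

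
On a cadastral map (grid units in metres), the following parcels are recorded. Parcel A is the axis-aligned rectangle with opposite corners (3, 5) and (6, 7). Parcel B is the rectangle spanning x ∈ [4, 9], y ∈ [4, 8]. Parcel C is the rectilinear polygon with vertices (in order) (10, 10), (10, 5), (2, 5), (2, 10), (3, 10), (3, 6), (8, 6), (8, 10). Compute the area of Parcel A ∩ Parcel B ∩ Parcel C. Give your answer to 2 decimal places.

2.00

The intersection is the polygon with vertices (6,5), (4,5), (4,6), (6,6).
By the shoelace formula its area is 2.00.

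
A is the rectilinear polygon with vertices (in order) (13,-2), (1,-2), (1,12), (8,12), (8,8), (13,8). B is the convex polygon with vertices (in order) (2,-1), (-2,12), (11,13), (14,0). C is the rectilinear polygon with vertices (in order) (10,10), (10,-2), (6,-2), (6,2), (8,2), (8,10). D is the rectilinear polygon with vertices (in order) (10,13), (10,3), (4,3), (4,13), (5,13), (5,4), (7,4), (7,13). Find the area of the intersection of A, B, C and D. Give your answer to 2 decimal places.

10.00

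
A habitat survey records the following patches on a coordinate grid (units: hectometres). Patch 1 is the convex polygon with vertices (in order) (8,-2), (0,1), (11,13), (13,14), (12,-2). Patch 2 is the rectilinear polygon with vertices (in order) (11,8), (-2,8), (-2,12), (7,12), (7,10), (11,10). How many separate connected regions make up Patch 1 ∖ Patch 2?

1

Patch 1 ∖ Patch 2 is a single connected region.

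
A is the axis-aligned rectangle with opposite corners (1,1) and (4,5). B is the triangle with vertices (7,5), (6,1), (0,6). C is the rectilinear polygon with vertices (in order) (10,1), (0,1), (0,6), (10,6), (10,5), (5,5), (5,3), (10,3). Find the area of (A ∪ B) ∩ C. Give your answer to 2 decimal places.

19.73

|A ∪ B| = 23.2333.
|(A ∪ B) ∩ C| = 19.73.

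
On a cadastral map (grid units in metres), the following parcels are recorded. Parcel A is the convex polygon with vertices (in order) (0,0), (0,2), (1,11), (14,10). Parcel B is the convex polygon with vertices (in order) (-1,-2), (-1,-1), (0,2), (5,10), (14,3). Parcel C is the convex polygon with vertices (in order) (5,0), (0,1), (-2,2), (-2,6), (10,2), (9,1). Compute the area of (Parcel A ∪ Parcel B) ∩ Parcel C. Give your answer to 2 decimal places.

29.46

The region (Parcel A ∪ Parcel B) ∩ Parcel C is the polygon with vertices (5,0), (0,1), (-0.286,1.143), (0,2), (0.357,5.214), (10,2), (9.5,1.5).
By the shoelace formula its area is 29.46.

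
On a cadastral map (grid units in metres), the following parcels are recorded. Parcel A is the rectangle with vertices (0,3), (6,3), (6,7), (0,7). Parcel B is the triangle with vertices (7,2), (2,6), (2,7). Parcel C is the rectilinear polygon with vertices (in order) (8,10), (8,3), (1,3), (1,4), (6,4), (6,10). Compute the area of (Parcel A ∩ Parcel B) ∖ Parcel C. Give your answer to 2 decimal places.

|Parcel A ∩ Parcel B| = 2.375.
|(Parcel A ∩ Parcel B) ∩ Parcel C| = 0.375.
|(Parcel A ∩ Parcel B) ∖ Parcel C| = 2.375 − 0.375 = 2.00.

2.00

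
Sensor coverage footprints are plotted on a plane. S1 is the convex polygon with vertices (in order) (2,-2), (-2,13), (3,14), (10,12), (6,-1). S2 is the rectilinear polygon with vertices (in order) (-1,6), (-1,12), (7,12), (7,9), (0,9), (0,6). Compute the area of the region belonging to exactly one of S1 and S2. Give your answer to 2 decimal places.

96.32

|S1| = 120.5, |S2| = 27, |S1∩S2| = 25.5917.
|S1 △ S2| = |S1| + |S2| − 2·|S1∩S2| = 120.5 + 27 − 51.1833 = 96.32.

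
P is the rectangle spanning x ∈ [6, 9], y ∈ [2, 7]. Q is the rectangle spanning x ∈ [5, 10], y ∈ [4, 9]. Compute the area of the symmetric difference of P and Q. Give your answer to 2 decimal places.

22.00

|P∩Q|: x∈[6,9], y∈[4,7] → 3·3 = 9.
|P △ Q| = |P| + |Q| − 2·|P∩Q| = 15 + 25 − 18 = 22.00.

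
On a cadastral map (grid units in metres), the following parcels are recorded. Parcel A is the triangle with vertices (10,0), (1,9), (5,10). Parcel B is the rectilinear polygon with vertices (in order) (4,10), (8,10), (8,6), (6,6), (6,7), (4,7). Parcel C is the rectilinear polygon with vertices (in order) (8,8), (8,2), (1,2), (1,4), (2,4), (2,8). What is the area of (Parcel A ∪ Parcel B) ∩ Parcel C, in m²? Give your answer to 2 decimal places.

17.00

The region (Parcel A ∪ Parcel B) ∩ Parcel C is the polygon with vertices (8,6), (7,6), (8,4), (8,2), (2,8), (8,8).
By the shoelace formula its area is 17.00.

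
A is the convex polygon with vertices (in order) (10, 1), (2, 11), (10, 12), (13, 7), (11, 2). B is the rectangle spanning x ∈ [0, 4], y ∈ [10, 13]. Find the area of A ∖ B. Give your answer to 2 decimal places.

60.15

|A| = 62, |A∩B| = 1.85.
|A ∖ B| = |A| − |A∩B| = 62 − 1.85 = 60.15.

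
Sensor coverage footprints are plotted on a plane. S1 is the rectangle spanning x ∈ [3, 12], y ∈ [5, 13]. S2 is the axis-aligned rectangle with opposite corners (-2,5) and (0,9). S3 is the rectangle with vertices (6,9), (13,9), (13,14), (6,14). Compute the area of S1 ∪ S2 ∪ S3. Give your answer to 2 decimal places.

By inclusion–exclusion:
Individual areas: |S1| = 72, |S2| = 8, |S3| = 35.
|S1∩S2| = 0 (no overlap).
|S1∩S3|: x∈[6,12], y∈[9,13] → 6·4 = 24.
|S2∩S3| = 0 (no overlap).
|S1∩S2∩S3| = 0.
|S1 ∪ S2 ∪ S3| = 115 − 24 + 0 = 91.00.

91.00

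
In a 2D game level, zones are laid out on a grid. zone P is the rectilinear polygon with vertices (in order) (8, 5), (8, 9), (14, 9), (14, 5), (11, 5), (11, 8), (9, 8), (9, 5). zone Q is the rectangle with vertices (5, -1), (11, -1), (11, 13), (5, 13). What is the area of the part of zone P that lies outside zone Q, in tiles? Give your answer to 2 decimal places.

12.00

|zone P| = 18, |zone P∩zone Q| = 6.
|zone P ∖ zone Q| = |zone P| − |zone P∩zone Q| = 18 − 6 = 12.00.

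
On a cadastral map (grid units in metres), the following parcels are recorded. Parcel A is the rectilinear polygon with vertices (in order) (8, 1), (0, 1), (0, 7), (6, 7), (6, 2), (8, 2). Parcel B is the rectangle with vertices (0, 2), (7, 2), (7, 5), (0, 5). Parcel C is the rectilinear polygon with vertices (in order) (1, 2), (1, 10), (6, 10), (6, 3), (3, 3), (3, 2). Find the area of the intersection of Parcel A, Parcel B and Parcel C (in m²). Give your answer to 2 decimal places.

12.00

The intersection is the polygon with vertices (6,5), (6,3), (3,3), (3,2), (1,2), (1,5).
By the shoelace formula its area is 12.00.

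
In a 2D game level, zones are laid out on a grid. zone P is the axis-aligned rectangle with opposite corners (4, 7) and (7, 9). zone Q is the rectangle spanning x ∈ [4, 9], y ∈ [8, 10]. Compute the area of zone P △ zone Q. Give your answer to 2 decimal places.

10.00

|zone P∩zone Q|: x∈[4,7], y∈[8,9] → 3·1 = 3.
|zone P △ zone Q| = |zone P| + |zone Q| − 2·|zone P∩zone Q| = 6 + 10 − 6 = 10.00.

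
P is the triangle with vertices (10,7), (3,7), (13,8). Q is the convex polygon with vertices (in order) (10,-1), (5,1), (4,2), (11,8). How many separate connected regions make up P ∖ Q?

2

P ∖ Q splits into 2 disjoint pieces (area 2.6431, area 0.4901).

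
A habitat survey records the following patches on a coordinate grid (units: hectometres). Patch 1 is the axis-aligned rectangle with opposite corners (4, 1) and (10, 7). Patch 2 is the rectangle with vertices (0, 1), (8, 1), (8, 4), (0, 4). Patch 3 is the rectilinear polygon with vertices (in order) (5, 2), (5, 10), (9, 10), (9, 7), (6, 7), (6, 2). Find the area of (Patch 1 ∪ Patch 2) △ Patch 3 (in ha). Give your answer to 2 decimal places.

55.00

|Patch 1 ∪ Patch 2| = 48.
|(Patch 1 ∪ Patch 2) ∩ Patch 3| = 5.
|(Patch 1 ∪ Patch 2) △ Patch 3| = 48 + 17 − 10 = 55.00.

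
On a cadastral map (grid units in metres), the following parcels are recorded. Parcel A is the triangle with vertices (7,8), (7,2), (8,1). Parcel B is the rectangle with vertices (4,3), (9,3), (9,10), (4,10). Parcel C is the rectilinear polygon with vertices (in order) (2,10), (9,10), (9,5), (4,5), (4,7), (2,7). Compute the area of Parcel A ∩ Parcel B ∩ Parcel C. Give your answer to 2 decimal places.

The intersection is the polygon with vertices (7.429,5), (7,5), (7,8).
By the shoelace formula its area is 0.64.

0.64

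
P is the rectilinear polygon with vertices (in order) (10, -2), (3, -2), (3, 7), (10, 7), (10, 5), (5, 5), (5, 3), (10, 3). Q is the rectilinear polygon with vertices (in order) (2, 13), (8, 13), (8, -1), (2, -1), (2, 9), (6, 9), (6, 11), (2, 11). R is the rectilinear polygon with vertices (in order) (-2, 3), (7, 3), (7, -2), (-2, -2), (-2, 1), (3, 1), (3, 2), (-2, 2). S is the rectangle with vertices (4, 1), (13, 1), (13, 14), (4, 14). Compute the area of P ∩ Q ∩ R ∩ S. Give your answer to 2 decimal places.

6.00

The intersection is the polygon with vertices (7,1), (4,1), (4,3), (5,3), (7,3).
By the shoelace formula its area is 6.00.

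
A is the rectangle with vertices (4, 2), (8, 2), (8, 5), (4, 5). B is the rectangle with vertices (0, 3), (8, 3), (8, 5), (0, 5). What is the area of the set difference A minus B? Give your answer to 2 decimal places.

|A∩B|: x∈[4,8], y∈[3,5] → 4·2 = 8.
|A| = 12.
|A ∖ B| = |A| − |A∩B| = 12 − 8 = 4.00.

4.00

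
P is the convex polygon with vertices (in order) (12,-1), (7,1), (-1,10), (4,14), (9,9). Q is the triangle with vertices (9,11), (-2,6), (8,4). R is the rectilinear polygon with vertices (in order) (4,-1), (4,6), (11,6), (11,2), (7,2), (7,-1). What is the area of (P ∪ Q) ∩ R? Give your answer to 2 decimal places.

The region (P ∪ Q) ∩ R is the polygon with vertices (4,4.375), (4,6), (9.9,6), (11,2.333), (11,2), (7,2), (7,1).
By the shoelace formula its area is 23.92.

23.92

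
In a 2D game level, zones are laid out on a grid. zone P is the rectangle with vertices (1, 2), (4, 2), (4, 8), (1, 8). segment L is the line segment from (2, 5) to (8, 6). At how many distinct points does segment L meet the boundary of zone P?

The segment meets the boundary at (4,5.333).

1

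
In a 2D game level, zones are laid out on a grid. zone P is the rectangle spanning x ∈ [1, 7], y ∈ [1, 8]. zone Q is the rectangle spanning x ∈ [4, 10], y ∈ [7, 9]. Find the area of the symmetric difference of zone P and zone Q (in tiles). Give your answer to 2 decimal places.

|zone P∩zone Q|: x∈[4,7], y∈[7,8] → 3·1 = 3.
|zone P △ zone Q| = |zone P| + |zone Q| − 2·|zone P∩zone Q| = 42 + 12 − 6 = 48.00.

48.00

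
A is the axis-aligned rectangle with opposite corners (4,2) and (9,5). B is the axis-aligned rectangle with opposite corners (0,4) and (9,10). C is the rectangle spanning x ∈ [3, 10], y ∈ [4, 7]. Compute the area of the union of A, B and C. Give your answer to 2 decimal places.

By inclusion–exclusion:
Individual areas: |A| = 15, |B| = 54, |C| = 21.
|A∩B|: x∈[4,9], y∈[4,5] → 5·1 = 5.
|A∩C|: x∈[4,9], y∈[4,5] → 5·1 = 5.
|B∩C|: x∈[3,9], y∈[4,7] → 6·3 = 18.
|A∩B∩C| = 5.
|A ∪ B ∪ C| = 90 − 28 + 5 = 67.00.

67.00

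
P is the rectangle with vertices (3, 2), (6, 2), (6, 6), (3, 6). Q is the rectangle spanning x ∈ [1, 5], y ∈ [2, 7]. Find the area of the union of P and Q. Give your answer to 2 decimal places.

By inclusion–exclusion:
Individual areas: |P| = 12, |Q| = 20.
|P∩Q|: x∈[3,5], y∈[2,6] → 2·4 = 8.
|P ∪ Q| = 32 − 8 = 24.00.

24.00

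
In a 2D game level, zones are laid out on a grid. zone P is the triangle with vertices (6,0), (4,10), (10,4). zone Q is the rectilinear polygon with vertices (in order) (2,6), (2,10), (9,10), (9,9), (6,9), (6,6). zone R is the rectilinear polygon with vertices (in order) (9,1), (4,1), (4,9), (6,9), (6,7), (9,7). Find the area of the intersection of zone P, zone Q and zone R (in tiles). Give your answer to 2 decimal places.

The intersection is the polygon with vertices (6,8), (6,7), (6,6), (4.8,6), (4.2,9), (5,9).
By the shoelace formula its area is 4.00.

4.00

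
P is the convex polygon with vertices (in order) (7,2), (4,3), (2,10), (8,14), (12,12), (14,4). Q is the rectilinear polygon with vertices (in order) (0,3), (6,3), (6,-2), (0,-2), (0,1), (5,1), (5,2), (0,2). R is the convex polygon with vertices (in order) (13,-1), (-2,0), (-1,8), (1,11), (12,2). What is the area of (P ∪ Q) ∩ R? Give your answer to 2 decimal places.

|P ∪ Q| = 122.8333.
|(P ∪ Q) ∩ R| = 42.08.

42.08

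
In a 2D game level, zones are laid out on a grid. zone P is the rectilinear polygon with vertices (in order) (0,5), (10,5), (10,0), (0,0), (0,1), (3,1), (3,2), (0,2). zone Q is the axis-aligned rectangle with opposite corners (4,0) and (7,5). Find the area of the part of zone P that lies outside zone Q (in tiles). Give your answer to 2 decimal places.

32.00

|zone P| = 47, |zone P∩zone Q| = 15.
|zone P ∖ zone Q| = |zone P| − |zone P∩zone Q| = 47 − 15 = 32.00.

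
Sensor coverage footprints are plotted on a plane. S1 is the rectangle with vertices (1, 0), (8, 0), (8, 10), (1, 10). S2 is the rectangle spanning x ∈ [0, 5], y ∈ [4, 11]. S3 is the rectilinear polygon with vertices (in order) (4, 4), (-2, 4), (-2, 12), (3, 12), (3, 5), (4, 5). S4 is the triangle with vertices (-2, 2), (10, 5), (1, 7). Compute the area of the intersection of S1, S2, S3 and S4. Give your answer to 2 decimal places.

6.56

The intersection is the polygon with vertices (3,5), (4,5), (4,4), (1,4), (1,7), (3,6.556).
By the shoelace formula its area is 6.56.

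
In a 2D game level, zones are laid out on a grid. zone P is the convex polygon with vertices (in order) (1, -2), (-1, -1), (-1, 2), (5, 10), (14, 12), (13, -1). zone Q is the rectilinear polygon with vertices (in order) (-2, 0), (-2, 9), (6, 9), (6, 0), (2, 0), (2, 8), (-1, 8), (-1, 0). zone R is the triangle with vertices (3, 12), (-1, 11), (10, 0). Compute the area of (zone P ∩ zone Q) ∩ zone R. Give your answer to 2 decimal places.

8.14

The region (zone P ∩ zone Q) ∩ zone R is the polygon with vertices (4.75,9), (6,6.857), (6,4), (2.857,7.143), (4.25,9).
By the shoelace formula its area is 8.14.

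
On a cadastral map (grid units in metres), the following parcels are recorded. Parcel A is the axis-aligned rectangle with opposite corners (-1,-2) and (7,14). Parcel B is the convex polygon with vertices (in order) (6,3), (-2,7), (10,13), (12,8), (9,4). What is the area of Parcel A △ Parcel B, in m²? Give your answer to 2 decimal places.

121.33

|Parcel A| = 128, |Parcel B| = 72.5, |Parcel A∩Parcel B| = 39.5833.
|Parcel A △ Parcel B| = |Parcel A| + |Parcel B| − 2·|Parcel A∩Parcel B| = 128 + 72.5 − 79.1667 = 121.33.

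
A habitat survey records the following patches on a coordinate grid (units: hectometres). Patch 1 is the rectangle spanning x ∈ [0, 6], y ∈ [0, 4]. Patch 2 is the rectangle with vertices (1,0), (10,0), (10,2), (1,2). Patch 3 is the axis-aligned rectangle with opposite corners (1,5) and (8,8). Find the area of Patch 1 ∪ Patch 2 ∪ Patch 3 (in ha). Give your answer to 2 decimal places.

53.00

By inclusion–exclusion:
Individual areas: |Patch 1| = 24, |Patch 2| = 18, |Patch 3| = 21.
|Patch 1∩Patch 2|: x∈[1,6], y∈[0,2] → 5·2 = 10.
|Patch 1∩Patch 3| = 0 (no overlap).
|Patch 2∩Patch 3| = 0 (no overlap).
|Patch 1∩Patch 2∩Patch 3| = 0.
|Patch 1 ∪ Patch 2 ∪ Patch 3| = 63 − 10 + 0 = 53.00.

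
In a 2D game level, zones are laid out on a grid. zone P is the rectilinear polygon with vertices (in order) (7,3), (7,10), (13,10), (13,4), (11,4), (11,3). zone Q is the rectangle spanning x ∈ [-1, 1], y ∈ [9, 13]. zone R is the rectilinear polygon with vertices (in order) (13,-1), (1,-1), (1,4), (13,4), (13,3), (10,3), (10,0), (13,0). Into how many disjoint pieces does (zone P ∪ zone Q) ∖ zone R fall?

(zone P ∪ zone Q) ∖ zone R splits into 2 disjoint pieces (area 36, area 8).

2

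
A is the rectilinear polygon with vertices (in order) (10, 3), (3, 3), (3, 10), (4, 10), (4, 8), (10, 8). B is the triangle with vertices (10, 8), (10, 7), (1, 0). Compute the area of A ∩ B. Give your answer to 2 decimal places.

3.78

The intersection is the polygon with vertices (4.375,3), (10,8), (10,7), (4.857,3).
By the shoelace formula its area is 3.78.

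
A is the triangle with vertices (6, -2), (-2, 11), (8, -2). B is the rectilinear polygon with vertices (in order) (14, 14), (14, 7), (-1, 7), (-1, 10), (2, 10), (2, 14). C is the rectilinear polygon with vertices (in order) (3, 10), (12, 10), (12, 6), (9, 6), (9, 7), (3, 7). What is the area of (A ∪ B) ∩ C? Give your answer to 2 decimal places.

The region (A ∪ B) ∩ C is the polygon with vertices (9,7), (3,7), (3,10), (12,10), (12,7).
By the shoelace formula its area is 27.00.

27.00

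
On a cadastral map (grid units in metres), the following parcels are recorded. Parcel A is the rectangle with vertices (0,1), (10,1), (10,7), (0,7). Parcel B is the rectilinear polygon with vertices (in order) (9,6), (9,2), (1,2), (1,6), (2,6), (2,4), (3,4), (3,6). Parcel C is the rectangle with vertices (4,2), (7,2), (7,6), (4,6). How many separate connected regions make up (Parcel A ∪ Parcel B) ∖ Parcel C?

(Parcel A ∪ Parcel B) ∖ Parcel C is a single connected region.

1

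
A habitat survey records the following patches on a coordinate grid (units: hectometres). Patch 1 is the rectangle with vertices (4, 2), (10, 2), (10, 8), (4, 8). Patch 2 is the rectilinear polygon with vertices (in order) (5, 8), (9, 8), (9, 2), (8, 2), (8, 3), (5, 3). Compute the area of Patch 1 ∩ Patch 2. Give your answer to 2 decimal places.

21.00

The intersection is the polygon with vertices (9,8), (9,2), (8,2), (8,3), (5,3), (5,8).
By the shoelace formula its area is 21.00.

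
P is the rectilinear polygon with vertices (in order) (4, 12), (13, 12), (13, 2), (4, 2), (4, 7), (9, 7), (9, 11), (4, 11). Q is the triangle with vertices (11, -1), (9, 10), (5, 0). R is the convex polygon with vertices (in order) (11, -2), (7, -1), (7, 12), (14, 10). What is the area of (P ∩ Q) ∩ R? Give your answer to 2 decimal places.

15.02

The region (P ∩ Q) ∩ R is the polygon with vertices (7.8,7), (9,7), (9,10), (10.454,2), (7,2), (7,5).
By the shoelace formula its area is 15.02.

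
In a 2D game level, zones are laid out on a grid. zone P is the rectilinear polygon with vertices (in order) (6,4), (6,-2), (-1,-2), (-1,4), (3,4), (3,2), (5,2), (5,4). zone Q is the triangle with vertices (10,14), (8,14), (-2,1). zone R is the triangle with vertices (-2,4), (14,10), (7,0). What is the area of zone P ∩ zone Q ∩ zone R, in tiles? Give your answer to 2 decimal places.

0.33

The intersection is the polygon with vertices (0.308,4), (0.769,4), (-0.036,3.127), (-0.28,3.236).
By the shoelace formula its area is 0.33.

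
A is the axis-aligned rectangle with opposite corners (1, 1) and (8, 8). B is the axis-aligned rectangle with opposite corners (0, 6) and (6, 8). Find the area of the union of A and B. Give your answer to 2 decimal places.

By inclusion–exclusion:
Individual areas: |A| = 49, |B| = 12.
|A∩B|: x∈[1,6], y∈[6,8] → 5·2 = 10.
|A ∪ B| = 61 − 10 = 51.00.

51.00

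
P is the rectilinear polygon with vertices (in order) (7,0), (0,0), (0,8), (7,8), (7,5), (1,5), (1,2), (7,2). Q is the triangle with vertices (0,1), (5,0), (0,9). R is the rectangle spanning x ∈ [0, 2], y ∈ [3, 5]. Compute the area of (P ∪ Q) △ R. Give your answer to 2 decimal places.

|P ∪ Q| = 44.4444.
|(P ∪ Q) ∩ R| = 4.
|(P ∪ Q) △ R| = 44.4444 + 4 − 8 = 40.44.

40.44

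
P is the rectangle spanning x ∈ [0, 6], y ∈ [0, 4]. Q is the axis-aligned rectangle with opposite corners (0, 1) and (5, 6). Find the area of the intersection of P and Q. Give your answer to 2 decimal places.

|P∩Q|: x∈[0,5], y∈[1,4] → 5·3 = 15.

15.00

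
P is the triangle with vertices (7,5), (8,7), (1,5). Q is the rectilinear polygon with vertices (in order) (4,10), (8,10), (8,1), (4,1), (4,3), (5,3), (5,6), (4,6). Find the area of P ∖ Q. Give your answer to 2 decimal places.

|P| = 6, |P∩Q| = 3.75.
|P ∖ Q| = |P| − |P∩Q| = 6 − 3.75 = 2.25.

2.25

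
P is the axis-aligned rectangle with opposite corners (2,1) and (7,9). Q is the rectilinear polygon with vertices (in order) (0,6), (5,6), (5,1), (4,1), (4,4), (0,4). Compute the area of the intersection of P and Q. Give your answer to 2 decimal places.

The intersection is the polygon with vertices (2,6), (5,6), (5,1), (4,1), (4,4), (2,4).
By the shoelace formula its area is 9.00.

9.00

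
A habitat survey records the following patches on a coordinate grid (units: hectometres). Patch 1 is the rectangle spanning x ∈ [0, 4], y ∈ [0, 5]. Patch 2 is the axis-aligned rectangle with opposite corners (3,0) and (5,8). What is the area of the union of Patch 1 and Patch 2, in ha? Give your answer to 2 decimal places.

By inclusion–exclusion:
Individual areas: |Patch 1| = 20, |Patch 2| = 16.
|Patch 1∩Patch 2|: x∈[3,4], y∈[0,5] → 1·5 = 5.
|Patch 1 ∪ Patch 2| = 36 − 5 = 31.00.

31.00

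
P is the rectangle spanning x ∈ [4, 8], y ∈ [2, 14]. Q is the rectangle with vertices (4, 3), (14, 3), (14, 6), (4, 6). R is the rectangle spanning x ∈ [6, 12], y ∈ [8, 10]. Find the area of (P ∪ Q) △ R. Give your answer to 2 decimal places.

70.00

|P ∪ Q| = 66.
|(P ∪ Q) ∩ R| = 4.
|(P ∪ Q) △ R| = 66 + 12 − 8 = 70.00.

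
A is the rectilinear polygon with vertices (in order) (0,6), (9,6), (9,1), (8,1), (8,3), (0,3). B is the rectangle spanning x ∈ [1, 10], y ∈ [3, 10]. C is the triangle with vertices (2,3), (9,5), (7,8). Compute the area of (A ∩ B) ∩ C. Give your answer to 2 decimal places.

9.17

The region (A ∩ B) ∩ C is the polygon with vertices (8.333,6), (9,5), (2,3), (5,6).
By the shoelace formula its area is 9.17.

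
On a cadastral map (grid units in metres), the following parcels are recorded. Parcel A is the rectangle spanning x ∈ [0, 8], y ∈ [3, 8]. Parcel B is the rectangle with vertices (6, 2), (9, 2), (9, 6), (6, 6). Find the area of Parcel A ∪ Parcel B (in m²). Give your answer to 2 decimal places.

By inclusion–exclusion:
Individual areas: |Parcel A| = 40, |Parcel B| = 12.
|Parcel A∩Parcel B|: x∈[6,8], y∈[3,6] → 2·3 = 6.
|Parcel A ∪ Parcel B| = 52 − 6 = 46.00.

46.00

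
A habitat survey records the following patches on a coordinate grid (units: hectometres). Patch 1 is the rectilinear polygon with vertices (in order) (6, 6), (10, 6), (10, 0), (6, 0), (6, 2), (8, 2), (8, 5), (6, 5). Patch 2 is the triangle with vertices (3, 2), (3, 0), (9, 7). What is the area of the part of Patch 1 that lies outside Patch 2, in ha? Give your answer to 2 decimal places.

|Patch 1| = 18, |Patch 1∩Patch 2| = 0.5143.
|Patch 1 ∖ Patch 2| = |Patch 1| − |Patch 1∩Patch 2| = 18 − 0.5143 = 17.49.

17.49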